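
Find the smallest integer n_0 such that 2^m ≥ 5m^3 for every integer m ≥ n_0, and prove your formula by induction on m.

At m = 13: 8192 < 10985, so the inequality fails and n_0 ≥ 14. We prove 2^m ≥ 5m^3 for all m ≥ 14.
Base case (m = 14): 2^m = 16384 and 5m^3 = 13720, so 16384 ≥ 13720.
Suppose the result is true for m = k, so 2^k ≥ 5k^3.
Then 2^(k + 1) = 2·(2^k) ≥ 2·(5k^3).
Also, for k ≥ 14 we have 2·(5k^3) ≥ 5(k+1)^3, since 2 ≥ (1 + 1/k)^3 for all k ≥ 14.
Combining, 2^(k + 1) ≥ 5(k+1)^3.
By the principle of mathematical induction, the result holds for all m ≥ 14.
Hence the smallest such n_0 is 14.

n_0 = 14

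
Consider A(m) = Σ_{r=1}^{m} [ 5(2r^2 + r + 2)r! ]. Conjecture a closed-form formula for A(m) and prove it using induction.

A(m) = (10m + 5)(m + 1)! - 5

We claim A(m) = (10m + 5)(m + 1)! - 5 for all m ≥ 1.
Base step (m = 1): A(1) = 25, and the closed form gives 25. They agree.
Suppose the result is true for m = r, so A(r) = (10r + 5)(r + 1)! - 5.
Then A(r+1) = A(r) + (5(2r^2 + 5r + 5)(r + 1)!) = ((10r + 5)(r + 1)! - 5) + (5(2r^2 + 5r + 5)(r + 1)!).
Simplifying, A(r+1) = (10(r+1) + 5)((r+1) + 1)! - 5,
which is the closed form with m = r+1.
Hence, by induction on m, the claim holds for every m ≥ 1.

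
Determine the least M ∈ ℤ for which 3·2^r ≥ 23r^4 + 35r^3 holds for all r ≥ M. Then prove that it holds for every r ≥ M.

M = 21

At r = 20: 3145728 < 3960000, so the inequality fails and M ≥ 21. We prove 3·2^r ≥ 23r^4 + 35r^3 for all r ≥ 21.
When r = 21: 3·2^r = 6291456 and 23r^4 + 35r^3 = 4797198, so 6291456 ≥ 4797198.
Inductive step: suppose the statement holds for some i ≥ 21, so 3·2^i ≥ 23i^4 + 35i^3.
Then 3·2^(i + 1) = 2·(3·2^i) ≥ 2·(23i^4 + 35i^3).
Also, for i ≥ 21 we have 2·(23i^4 + 35i^3) ≥ 23(i+1)^4 + 35(i+1)^3, since 2·(23i^4 + 35i^3) − (23(i+1)^4 + 35(i+1)^3) = 23i^4 - 57i^3 - 243i^2 - 197i - 58, which is nonnegative for all i ≥ 21.
Combining, 3·2^(i + 1) ≥ 23(i+1)^4 + 35(i+1)^3.
By induction, the statement is established for all r ≥ 21.
Hence the smallest such M is 21.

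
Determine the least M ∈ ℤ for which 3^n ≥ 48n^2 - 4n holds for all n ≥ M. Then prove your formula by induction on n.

At n = 7: 2187 < 2324, so the inequality fails and M ≥ 8. We prove 3^n ≥ 48n^2 - 4n for all n ≥ 8.
Base case (n = 8): 3^n = 6561 and 48n^2 - 4n = 3040, so 6561 ≥ 3040.
Inductive step: suppose the statement holds for some j ≥ 8, so 3^j ≥ 48j^2 - 4j.
Then 3^(j + 1) = 3·(3^j) ≥ 3·(48j^2 - 4j).
Also, for j ≥ 8 we have 3·(48j^2 - 4j) ≥ 48(j+1)^2 - 4(j+1), since 3·(48j^2 - 4j) − (48(j+1)^2 - 4(j+1)) = 96j^2 - 104j - 44, which is nonnegative for all j ≥ 8.
Combining, 3^(j + 1) ≥ 48(j+1)^2 - 4(j+1).
By induction, the statement is established for all n ≥ 8.
Hence the smallest such M is 8.

M = 8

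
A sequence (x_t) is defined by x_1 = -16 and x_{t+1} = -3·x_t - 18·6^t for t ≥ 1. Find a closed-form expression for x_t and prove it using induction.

x_t = -4(-3)^(t - 1) - 2·6^t

Computing the first terms: x_1 = -16, x_2 = -60, x_3 = -468. This suggests x_t = -4(-3)^(t - 1) - 2·6^t.
Base case (t = 1): the formula gives -16 = -16 = x_1.
Inductive step: suppose the statement holds for some i ≥ 1, so x_i = -4(-3)^(i - 1) - 2·6^i.
Then x_{i+1} = -3·x_i - 18·6^i = -3·(-4(-3)^(i - 1) - 2·6^i) - 18·6^i = -4(-3)^i - 2·6^(i + 1) = -4(-3)^((i+1) - 1) - 2·6^(i+1),
which is the claimed formula at t = i+1.
This completes the induction.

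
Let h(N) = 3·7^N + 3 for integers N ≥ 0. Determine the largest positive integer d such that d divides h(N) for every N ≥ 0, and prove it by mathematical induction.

Computing the first values: h(0) = 6 and h(1) = 24; gcd(6, 24) = 6, so d ≤ 6.
We prove 6 | 3·7^N + 3 for all N ≥ 0 by induction on N.
For the base case N = 0: h(0) = 6 = 6·(1), so 6 | h(0).
Inductive step: suppose the statement holds for some m ≥ 0, i.e. 6 | h(m). Then
h(m+1) = 3·7^(m+1) + 3 = 7·(3·7^m + 3) - 18 = 7·h(m) - 18. The first term is divisible by 6 by the inductive hypothesis, and -18 is divisible by 6. Hence 6 | h(m+1).
This completes the induction.
Therefore the largest such d is 6.

d = 6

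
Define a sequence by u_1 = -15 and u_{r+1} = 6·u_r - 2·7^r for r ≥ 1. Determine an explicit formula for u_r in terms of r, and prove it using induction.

Computing the first terms: u_1 = -15, u_2 = -104, u_3 = -722. This suggests u_r = -6^(r - 1) - 2·7^r.
Base step (r = 1): the formula gives -15 = -15 = u_1.
Suppose the result is true for r = m, so u_m = -6^(m - 1) - 2·7^m.
Then u_{m+1} = 6·u_m - 2·7^m = 6·(-6^(m - 1) - 2·7^m) - 2·7^m = -6^m - 2·7^(m + 1) = -6^((m+1) - 1) - 2·7^(m+1),
which is the claimed formula at r = m+1.
By induction, the statement is established for all r ≥ 1.

u_r = -6^(r - 1) - 2·7^r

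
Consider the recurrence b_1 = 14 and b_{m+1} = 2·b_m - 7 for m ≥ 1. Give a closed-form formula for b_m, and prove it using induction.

Computing the first terms: b_1 = 14, b_2 = 21, b_3 = 35. This suggests b_m = 7·2^(m - 1) + 7.
Base step (m = 1): the formula gives 14 = 14 = b_1.
Inductive step: assume the claim holds for m = i, so b_i = 7·2^(i - 1) + 7.
Then b_{i+1} = 2·b_i - 7 = 2·(7·2^(i - 1) + 7) - 7 = 7·2^i + 7 = 7·2^((i+1) - 1) + 7,
which is the claimed formula at m = i+1.
This completes the induction.

b_m = 7·2^(m - 1) + 7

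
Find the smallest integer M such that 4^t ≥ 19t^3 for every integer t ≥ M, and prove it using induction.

At t = 6: 4096 < 4104, so the inequality fails and M ≥ 7. We prove 4^t ≥ 19t^3 for all t ≥ 7.
When t = 7: 4^t = 16384 and 19t^3 = 6517, so 16384 ≥ 6517.
Inductive step: assume the claim holds for t = m, so 4^m ≥ 19m^3.
Then 4^(m + 1) = 4·(4^m) ≥ 4·(19m^3).
Also, for m ≥ 7 we have 4·(19m^3) ≥ 19(m+1)^3, since 4 ≥ (1 + 1/m)^3 for all m ≥ 7.
Combining, 4^(m + 1) ≥ 19(m+1)^3.
Hence, by induction on t, the claim holds for every t ≥ 7.
Hence the smallest such M is 7.

M = 7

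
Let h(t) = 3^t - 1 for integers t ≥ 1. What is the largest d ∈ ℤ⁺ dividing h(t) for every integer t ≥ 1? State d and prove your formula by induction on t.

d = 2

Computing the first values: h(1) = 2 and h(2) = 8; gcd(2, 8) = 2, so d ≤ 2.
We prove 2 | 3^t - 1 for all t ≥ 1 by induction on t.
For the base case t = 1: h(1) = 2 = 2·(1), so 2 | h(1).
For the inductive step, assume it holds for an arbitrary p ≥ 1, i.e. 2 | h(p). Then
3^{p+1} − 1^{p+1} = 3·3^p − 1·1^p = 3·(3^p − 1^p) + (2)·1^p. The first term is divisible by 2 by the inductive hypothesis, and the second term (2)·1^p is divisible by 2 since 2 | 2. Hence 2 | h(p+1).
By induction, the statement is established for all t ≥ 1.
Therefore the largest such d is 2.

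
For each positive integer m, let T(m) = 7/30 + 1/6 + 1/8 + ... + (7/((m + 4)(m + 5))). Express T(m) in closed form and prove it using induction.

We claim T(m) = 7m/(5(m + 5)) for all m ≥ 1.
For the base case m = 1: T(1) = 7/30, and the closed form gives 7/30. They agree.
Inductive step: assume the claim holds for m = k, so T(k) = 7k/(5(k + 5)).
Then T(k+1) = T(k) + (7/((k + 5)(k + 6))) = (7k/(5(k + 5))) + (7/((k + 5)(k + 6))).
Simplifying, T(k+1) = 7(k + 1)/(5(k + 6)) = 7(k+1)/(5((k+1) + 5)),
which is the closed form with m = k+1.
By induction, the statement is established for all m ≥ 1.

T(m) = 7m/(5(m + 5))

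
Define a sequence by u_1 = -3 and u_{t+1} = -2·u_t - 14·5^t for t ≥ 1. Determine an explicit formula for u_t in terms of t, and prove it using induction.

u_t = 7(-2)^(t - 1) - 2·5^t

Computing the first terms: u_1 = -3, u_2 = -64, u_3 = -222. This suggests u_t = 7(-2)^(t - 1) - 2·5^t.
For the base case t = 1: the formula gives -3 = -3 = u_1.
For the inductive step, assume it holds for an arbitrary i ≥ 1, so u_i = 7(-2)^(i - 1) - 2·5^i.
Then u_{i+1} = -2·u_i - 14·5^i = -2·(7(-2)^(i - 1) - 2·5^i) - 14·5^i = 7(-2)^i - 2·5^(i + 1) = 7(-2)^((i+1) - 1) - 2·5^(i+1),
which is the claimed formula at t = i+1.
By induction, the statement is established for all t ≥ 1.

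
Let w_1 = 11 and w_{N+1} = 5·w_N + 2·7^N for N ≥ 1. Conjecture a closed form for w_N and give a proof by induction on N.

Computing the first terms: w_1 = 11, w_2 = 69, w_3 = 443. This suggests w_N = 4·5^(N - 1) + 7^N.
Base step (N = 1): the formula gives 11 = 11 = w_1.
Suppose the result is true for N = r, so w_r = 4·5^(r - 1) + 7^r.
Then w_{r+1} = 5·w_r + 2·7^r = 5·(4·5^(r - 1) + 7^r) + 2·7^r = 4·5^r + 7^(r + 1) = 4·5^((r+1) - 1) + 7^(r+1),
which is the claimed formula at N = r+1.
By induction, the statement is established for all N ≥ 1.

w_N = 4·5^(N - 1) + 7^N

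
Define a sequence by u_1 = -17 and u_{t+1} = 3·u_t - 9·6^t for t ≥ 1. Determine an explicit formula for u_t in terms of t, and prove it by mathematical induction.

Computing the first terms: u_1 = -17, u_2 = -105, u_3 = -639. This suggests u_t = 3^(t - 1) - 3·6^t.
Base step (t = 1): the formula gives -17 = -17 = u_1.
Inductive step: assume the claim holds for t = j, so u_j = 3^(j - 1) - 3·6^j.
Then u_{j+1} = 3·u_j - 9·6^j = 3·(3^(j - 1) - 3·6^j) - 9·6^j = 3^j - 3·6^(j + 1) = 3^((j+1) - 1) - 3·6^(j+1),
which is the claimed formula at t = j+1.
By the principle of mathematical induction, the result holds for all t ≥ 1.

u_t = 3^(t - 1) - 3·6^t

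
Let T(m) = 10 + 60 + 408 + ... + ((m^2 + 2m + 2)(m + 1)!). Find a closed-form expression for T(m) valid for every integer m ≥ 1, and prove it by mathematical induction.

T(m) = (m + 1)(m + 2)! - 2

We claim T(m) = (m + 1)(m + 2)! - 2 for all m ≥ 1.
When m = 1: T(1) = 10, and the closed form gives 10. They agree.
Suppose the result is true for m = j, so T(j) = (j + 1)(j + 2)! - 2.
Then T(j+1) = T(j) + ((j^2 + 4j + 5)(j + 2)!) = ((j + 1)(j + 2)! - 2) + ((j^2 + 4j + 5)(j + 2)!).
Simplifying, T(j+1) = ((j+1) + 1)((j+1) + 2)! - 2,
which is the closed form with m = j+1.
Hence, by induction on m, the claim holds for every m ≥ 1.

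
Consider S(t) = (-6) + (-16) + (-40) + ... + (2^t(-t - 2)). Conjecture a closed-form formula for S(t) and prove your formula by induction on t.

S(t) = -2·2^t(t + 1) + 2

We claim S(t) = -2·2^t(t + 1) + 2 for all t ≥ 1.
Base step (t = 1): S(1) = -6, and the closed form gives -6. They agree.
Suppose the result is true for t = k, so S(k) = -2·2^k(k + 1) + 2.
Then S(k+1) = S(k) + (2^(k + 1)(-k - 3)) = (-2·2^k(k + 1) + 2) + (2^(k + 1)(-k - 3)).
Simplifying, S(k+1) = -4·2^k·k - 8·2^k + 2 = -2·2^(k+1)((k+1) + 1) + 2,
which is the closed form with t = k+1.
Hence, by induction on t, the claim holds for every t ≥ 1.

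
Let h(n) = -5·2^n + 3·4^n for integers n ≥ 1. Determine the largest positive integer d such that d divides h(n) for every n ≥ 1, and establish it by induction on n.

Computing the first values: h(1) = 2 and h(2) = 28; gcd(2, 28) = 2, so d ≤ 2.
We prove 2 | -5·2^n + 3·4^n for all n ≥ 1 by induction on n.
For the base case n = 1: h(1) = 2 = 2·(1), so 2 | h(1).
Suppose the result is true for n = i, i.e. 2 | h(i). Then
h(i+1) − 4·h(i) = (-5·2^(i+1) + 3·4^(i+1)) − 4·(-5·2^i + 3·4^i) = (-5)·2^i·(2 − 4) = (10)·2^i. Since 2 | h(i) by the inductive hypothesis, 2 | 4·h(i); and 2 | 10 since 10 = 2·5. Therefore 2 | h(i+1).
This completes the induction.
Therefore the largest such d is 2.

d = 2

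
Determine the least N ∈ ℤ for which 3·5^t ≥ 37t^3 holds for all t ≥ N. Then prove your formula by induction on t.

At t = 4: 1875 < 2368, so the inequality fails and N ≥ 5. We prove 3·5^t ≥ 37t^3 for all t ≥ 5.
Base step (t = 5): 3·5^t = 9375 and 37t^3 = 4625, so 9375 ≥ 4625.
For the inductive step, assume it holds for an arbitrary p ≥ 5, so 3·5^p ≥ 37p^3.
Then 3·5^(p + 1) = 5·(3·5^p) ≥ 5·(37p^3).
Also, for p ≥ 5 we have 5·(37p^3) ≥ 37(p+1)^3, since 5 ≥ (1 + 1/p)^3 for all p ≥ 5.
Combining, 3·5^(p + 1) ≥ 37(p+1)^3.
This completes the induction.
Hence the smallest such N is 5.

N = 5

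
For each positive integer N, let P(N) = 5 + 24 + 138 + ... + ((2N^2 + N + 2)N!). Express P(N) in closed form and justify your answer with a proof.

We claim P(N) = (2N + 1)(N + 1)! - 1 for all N ≥ 1.
For the base case N = 1: P(1) = 5, and the closed form gives 5. They agree.
For the inductive step, assume it holds for an arbitrary p ≥ 1, so P(p) = (2p + 1)(p + 1)! - 1.
Then P(p+1) = P(p) + ((2p^2 + 5p + 5)(p + 1)!) = ((2p + 1)(p + 1)! - 1) + ((2p^2 + 5p + 5)(p + 1)!).
Simplifying, P(p+1) = (2(p+1) + 1)((p+1) + 1)! - 1,
which is the closed form with N = p+1.
Hence, by induction on N, the claim holds for every N ≥ 1.

P(N) = (2N + 1)(N + 1)! - 1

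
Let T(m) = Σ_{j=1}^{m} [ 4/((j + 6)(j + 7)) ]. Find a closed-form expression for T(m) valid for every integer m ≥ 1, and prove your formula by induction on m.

T(m) = 4m/(7(m + 7))

We claim T(m) = 4m/(7(m + 7)) for all m ≥ 1.
For the base case m = 1: T(1) = 1/14, and the closed form gives 1/14. They agree.
Suppose the result is true for m = j, so T(j) = 4j/(7(j + 7)).
Then T(j+1) = T(j) + (4/((j + 7)(j + 8))) = (4j/(7(j + 7))) + (4/((j + 7)(j + 8))).
Simplifying, T(j+1) = 4(j + 1)/(7(j + 8)) = 4(j+1)/(7((j+1) + 7)),
which is the closed form with m = j+1.
By induction, the statement is established for all m ≥ 1.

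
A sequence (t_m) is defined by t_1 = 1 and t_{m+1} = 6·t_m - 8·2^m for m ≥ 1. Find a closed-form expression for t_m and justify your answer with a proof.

Computing the first terms: t_1 = 1, t_2 = -10, t_3 = -92. This suggests t_m = 2^(m + 1) - 3·6^(m - 1).
When m = 1: the formula gives 1 = 1 = t_1.
For the inductive step, assume it holds for an arbitrary i ≥ 1, so t_i = 2^(i + 1) - 3·6^(i - 1).
Then t_{i+1} = 6·t_i - 8·2^i = 6·(2^(i + 1) - 3·6^(i - 1)) - 8·2^i = 2^(i + 2) - 3·6^i = 2^((i+1) + 1) - 3·6^((i+1) - 1),
which is the claimed formula at m = i+1.
This completes the induction.

t_m = 2^(m + 1) - 3·6^(m - 1)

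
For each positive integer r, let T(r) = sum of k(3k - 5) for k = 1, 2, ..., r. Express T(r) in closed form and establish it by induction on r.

T(r) = r(r - 2)(r + 1)

We claim T(r) = r(r - 2)(r + 1) for all r ≥ 1.
For the base case r = 1: T(1) = -2, and the closed form gives -2. They agree.
Inductive step: suppose the statement holds for some k ≥ 1, so T(k) = k(k^2 - k - 2).
Then T(k+1) = T(k) + ((k + 1)(3k - 2)) = (k(k^2 - k - 2)) + ((k + 1)(3k - 2)).
Simplifying, T(k+1) = (k - 1)(k + 1)(k + 2) = (k+1)((k+1) - 2)((k+1) + 1),
which is the closed form with r = k+1.
By induction, the statement is established for all r ≥ 1.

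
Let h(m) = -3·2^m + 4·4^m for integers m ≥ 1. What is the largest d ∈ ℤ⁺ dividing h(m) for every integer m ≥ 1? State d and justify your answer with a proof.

d = 2

Computing the first values: h(1) = 10 and h(2) = 52; gcd(10, 52) = 2, so d ≤ 2.
We prove 2 | -3·2^m + 4·4^m for all m ≥ 1 by induction on m.
For the base case m = 1: h(1) = 10 = 2·(5), so 2 | h(1).
For the inductive step, assume it holds for an arbitrary r ≥ 1, i.e. 2 | h(r). Then
h(r+1) − 4·h(r) = (-3·2^(r+1) + 4·4^(r+1)) − 4·(-3·2^r + 4·4^r) = (-3)·2^r·(2 − 4) = (6)·2^r. Since 2 | h(r) by the inductive hypothesis, 2 | 4·h(r); and 2 | 6 since 6 = 2·3. Therefore 2 | h(r+1).
Hence, by induction on m, the claim holds for every m ≥ 1.
Therefore the largest such d is 2.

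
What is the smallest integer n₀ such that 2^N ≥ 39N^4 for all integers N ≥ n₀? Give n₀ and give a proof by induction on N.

At N = 23: 8388608 < 10913799, so the inequality fails and n₀ ≥ 24. We prove 2^N ≥ 39N^4 for all N ≥ 24.
Base step (N = 24): 2^N = 16777216 and 39N^4 = 12939264, so 16777216 ≥ 12939264.
Suppose the result is true for N = p, so 2^p ≥ 39p^4.
Then 2^(p + 1) = 2·(2^p) ≥ 2·(39p^4).
Also, for p ≥ 24 we have 2·(39p^4) ≥ 39(p+1)^4, since 2 ≥ (1 + 1/p)^4 for all p ≥ 24.
Combining, 2^(p + 1) ≥ 39(p+1)^4.
By induction, the statement is established for all N ≥ 24.
Hence the smallest such n₀ is 24.

n₀ = 24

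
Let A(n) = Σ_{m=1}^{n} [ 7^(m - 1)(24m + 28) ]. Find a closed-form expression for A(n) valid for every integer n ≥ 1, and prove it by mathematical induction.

We claim A(n) = 4·7^n(n + 1) - 4 for all n ≥ 1.
Base step (n = 1): A(1) = 52, and the closed form gives 52. They agree.
Inductive step: assume the claim holds for n = m, so A(m) = 4·7^m(m + 1) - 4.
Then A(m+1) = A(m) + (7^m(24m + 52)) = (4·7^m(m + 1) - 4) + (7^m(24m + 52)).
Simplifying, A(m+1) = 28·7^m·m + 56·7^m - 4 = 4·7^(m+1)((m+1) + 1) - 4,
which is the closed form with n = m+1.
By the principle of mathematical induction, the result holds for all n ≥ 1.

A(n) = 4·7^n(n + 1) - 4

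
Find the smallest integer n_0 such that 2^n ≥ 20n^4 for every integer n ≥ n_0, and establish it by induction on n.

At n = 22: 4194304 < 4685120, so the inequality fails and n_0 ≥ 23. We prove 2^n ≥ 20n^4 for all n ≥ 23.
Base step (n = 23): 2^n = 8388608 and 20n^4 = 5596820, so 8388608 ≥ 5596820.
Suppose the result is true for n = j, so 2^j ≥ 20j^4.
Then 2^(j + 1) = 2·(2^j) ≥ 2·(20j^4).
Also, for j ≥ 23 we have 2·(20j^4) ≥ 20(j+1)^4, since 2 ≥ (1 + 1/j)^4 for all j ≥ 23.
Combining, 2^(j + 1) ≥ 20(j+1)^4.
Hence, by induction on n, the claim holds for every n ≥ 23.
Hence the smallest such n_0 is 23.

n_0 = 23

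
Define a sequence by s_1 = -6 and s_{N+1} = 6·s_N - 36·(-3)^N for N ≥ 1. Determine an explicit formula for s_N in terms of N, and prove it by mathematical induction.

Computing the first terms: s_1 = -6, s_2 = 72, s_3 = 108. This suggests s_N = 4(-3)^N + 6^N.
When N = 1: the formula gives -6 = -6 = s_1.
Suppose the result is true for N = p, so s_p = 4(-3)^p + 6^p.
Then s_{p+1} = 6·s_p - 36·(-3)^p = 6·(4(-3)^p + 6^p) - 36·(-3)^p = 4(-3)^(p + 1) + 6^(p + 1),
which is the claimed formula at N = p+1.
Hence, by induction on N, the claim holds for every N ≥ 1.

s_N = 4(-3)^N + 6^N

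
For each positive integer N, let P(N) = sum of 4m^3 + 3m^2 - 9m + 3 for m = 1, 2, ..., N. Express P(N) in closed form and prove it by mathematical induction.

We claim P(N) = N(N^3 + 3N^2 - 2N - 1) for all N ≥ 1.
When N = 1: P(1) = 1, and the closed form gives 1. They agree.
For the inductive step, assume it holds for an arbitrary m ≥ 1, so P(m) = m(m^3 + 3m^2 - 2m - 1).
Then P(m+1) = P(m) + (4m^3 + 15m^2 + 9m + 1) = (m(m^3 + 3m^2 - 2m - 1)) + (4m^3 + 15m^2 + 9m + 1).
Simplifying, P(m+1) = (m + 1)(m^3 + 6m^2 + 7m + 1) = (m+1)((m+1)^3 + 3(m+1)^2 - 2(m+1) - 1),
which is the closed form with N = m+1.
By the principle of mathematical induction, the result holds for all N ≥ 1.

P(N) = N(N^3 + 3N^2 - 2N - 1)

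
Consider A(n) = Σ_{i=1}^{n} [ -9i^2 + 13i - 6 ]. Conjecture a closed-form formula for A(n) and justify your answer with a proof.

We claim A(n) = -n(3n^2 - 2n + 1) for all n ≥ 1.
Base step (n = 1): A(1) = -2, and the closed form gives -2. They agree.
For the inductive step, assume it holds for an arbitrary i ≥ 1, so A(i) = i(-3i^2 + 2i - 1).
Then A(i+1) = A(i) + (13i - 9(i + 1)^2 + 7) = (i(-3i^2 + 2i - 1)) + (13i - 9(i + 1)^2 + 7).
Simplifying, A(i+1) = -(i + 1)(3i^2 + 4i + 2) = -(i+1)(3(i+1)^2 - 2(i+1) + 1),
which is the closed form with n = i+1.
By the principle of mathematical induction, the result holds for all n ≥ 1.

A(n) = -n(3n^2 - 2n + 1)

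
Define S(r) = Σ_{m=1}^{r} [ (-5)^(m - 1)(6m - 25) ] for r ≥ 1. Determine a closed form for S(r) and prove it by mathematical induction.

We claim S(r) = (-5)^r(-r + 4) - 4 for all r ≥ 1.
When r = 1: S(1) = -19, and the closed form gives -19. They agree.
Inductive step: assume the claim holds for r = m, so S(m) = (-5)^m(-m + 4) - 4.
Then S(m+1) = S(m) + ((-5)^m(6m - 19)) = ((-5)^m(-m + 4) - 4) + ((-5)^m(6m - 19)).
Simplifying, S(m+1) = 5(-5)^m·m - 15(-5)^m - 4 = (-5)^(m+1)(-(m+1) + 4) - 4,
which is the closed form with r = m+1.
By induction, the statement is established for all r ≥ 1.

S(r) = (-5)^r(-r + 4) - 4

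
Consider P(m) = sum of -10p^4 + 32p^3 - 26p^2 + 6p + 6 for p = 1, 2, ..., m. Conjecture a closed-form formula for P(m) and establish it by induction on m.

We claim P(m) = -m(2m^4 - 3m^3 - 4m^2 + 2m - 5) for all m ≥ 1.
Base case (m = 1): P(1) = 8, and the closed form gives 8. They agree.
Suppose the result is true for m = p, so P(p) = p(-2p^4 + 3p^3 + 4p^2 - 2p + 5).
Then P(p+1) = P(p) + (-10p^4 - 8p^3 + 10p^2 + 10p + 8) = (p(-2p^4 + 3p^3 + 4p^2 - 2p + 5)) + (-10p^4 - 8p^3 + 10p^2 + 10p + 8).
Simplifying, P(p+1) = -(p + 1)(2p^4 + 5p^3 - p^2 - 7p - 8) = -(p+1)(2(p+1)^4 - 3(p+1)^3 - 4(p+1)^2 + 2(p+1) - 5),
which is the closed form with m = p+1.
By the principle of mathematical induction, the result holds for all m ≥ 1.

P(m) = -m(2m^4 - 3m^3 - 4m^2 + 2m - 5)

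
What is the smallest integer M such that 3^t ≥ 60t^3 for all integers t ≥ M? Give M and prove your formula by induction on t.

At t = 10: 59049 < 60000, so the inequality fails and M ≥ 11. We prove 3^t ≥ 60t^3 for all t ≥ 11.
Base step (t = 11): 3^t = 177147 and 60t^3 = 79860, so 177147 ≥ 79860.
Suppose the result is true for t = i, so 3^i ≥ 60i^3.
Then 3^(i + 1) = 3·(3^i) ≥ 3·(60i^3).
Also, for i ≥ 11 we have 3·(60i^3) ≥ 60(i+1)^3, since 3 ≥ (1 + 1/i)^3 for all i ≥ 11.
Combining, 3^(i + 1) ≥ 60(i+1)^3.
By induction, the statement is established for all t ≥ 11.
Hence the smallest such M is 11.

M = 11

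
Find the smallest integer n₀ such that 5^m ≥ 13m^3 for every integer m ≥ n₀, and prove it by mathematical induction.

n₀ = 5

At m = 4: 625 < 832, so the inequality fails and n₀ ≥ 5. We prove 5^m ≥ 13m^3 for all m ≥ 5.
Base step (m = 5): 5^m = 3125 and 13m^3 = 1625, so 3125 ≥ 1625.
Suppose the result is true for m = r, so 5^r ≥ 13r^3.
Then 5^(r + 1) = 5·(5^r) ≥ 5·(13r^3).
Also, for r ≥ 5 we have 5·(13r^3) ≥ 13(r+1)^3, since 5 ≥ (1 + 1/r)^3 for all r ≥ 5.
Combining, 5^(r + 1) ≥ 13(r+1)^3.
By induction, the statement is established for all m ≥ 5.
Hence the smallest such n₀ is 5.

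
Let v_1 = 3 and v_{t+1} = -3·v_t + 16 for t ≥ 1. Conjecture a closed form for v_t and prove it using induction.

Computing the first terms: v_1 = 3, v_2 = 7, v_3 = -5. This suggests v_t = -(-3)^(t - 1) + 4.
When t = 1: the formula gives 3 = 3 = v_1.
Suppose the result is true for t = m, so v_m = -(-3)^(m - 1) + 4.
Then v_{m+1} = -3·v_m + 16 = -3·(-(-3)^(m - 1) + 4) + 16 = -(-3)^m + 4 = -(-3)^((m+1) - 1) + 4,
which is the claimed formula at t = m+1.
By the principle of mathematical induction, the result holds for all t ≥ 1.

v_t = -(-3)^(t - 1) + 4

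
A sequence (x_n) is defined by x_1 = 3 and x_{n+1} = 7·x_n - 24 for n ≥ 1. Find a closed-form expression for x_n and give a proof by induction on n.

x_n = -7^(n - 1) + 4

Computing the first terms: x_1 = 3, x_2 = -3, x_3 = -45. This suggests x_n = -7^(n - 1) + 4.
Base step (n = 1): the formula gives 3 = 3 = x_1.
Inductive step: suppose the statement holds for some i ≥ 1, so x_i = -7^(i - 1) + 4.
Then x_{i+1} = 7·x_i - 24 = 7·(-7^(i - 1) + 4) - 24 = -7^i + 4 = -7^((i+1) - 1) + 4,
which is the claimed formula at n = i+1.
By the principle of mathematical induction, the result holds for all n ≥ 1.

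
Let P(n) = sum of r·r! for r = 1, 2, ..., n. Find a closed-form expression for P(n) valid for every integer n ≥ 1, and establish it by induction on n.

We claim P(n) = (n + 1)! - 1 for all n ≥ 1.
Base step (n = 1): P(1) = 1, and the closed form gives 1. They agree.
Inductive step: suppose the statement holds for some r ≥ 1, so P(r) = (r + 1)! - 1.
Then P(r+1) = P(r) + ((r + 1)(r + 1)!) = ((r + 1)! - 1) + ((r + 1)(r + 1)!).
Simplifying, P(r+1) = ((r+1) + 1)! - 1,
which is the closed form with n = r+1.
By the principle of mathematical induction, the result holds for all n ≥ 1.

P(n) = (n + 1)! - 1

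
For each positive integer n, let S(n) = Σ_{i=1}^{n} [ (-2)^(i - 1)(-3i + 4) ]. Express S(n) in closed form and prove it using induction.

We claim S(n) = (-2)^n(n - 1) + 1 for all n ≥ 1.
Base case (n = 1): S(1) = 1, and the closed form gives 1. They agree.
For the inductive step, assume it holds for an arbitrary i ≥ 1, so S(i) = (-2)^i(i - 1) + 1.
Then S(i+1) = S(i) + ((-2)^i(-3i + 1)) = ((-2)^i(i - 1) + 1) + ((-2)^i(-3i + 1)).
Simplifying, S(i+1) = (-2)^(i + 1)i + 1 = (-2)^(i+1)((i+1) - 1) + 1,
which is the closed form with n = i+1.
Hence, by induction on n, the claim holds for every n ≥ 1.

S(n) = (-2)^n(n - 1) + 1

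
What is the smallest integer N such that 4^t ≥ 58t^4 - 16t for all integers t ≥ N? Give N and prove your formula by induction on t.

N = 10

At t = 9: 262144 < 380394, so the inequality fails and N ≥ 10. We prove 4^t ≥ 58t^4 - 16t for all t ≥ 10.
For the base case t = 10: 4^t = 1048576 and 58t^4 - 16t = 579840, so 1048576 ≥ 579840.
Suppose the result is true for t = j, so 4^j ≥ 58j^4 - 16j.
Then 4^(j + 1) = 4·(4^j) ≥ 4·(58j^4 - 16j).
Also, for j ≥ 10 we have 4·(58j^4 - 16j) ≥ 58(j+1)^4 - 16(j+1), since 4·(58j^4 - 16j) − (58(j+1)^4 - 16(j+1)) = 174j^4 - 232j^3 - 348j^2 - 280j - 42, which is nonnegative for all j ≥ 10.
Combining, 4^(j + 1) ≥ 58(j+1)^4 - 16(j+1).
Hence, by induction on t, the claim holds for every t ≥ 10.
Hence the smallest such N is 10.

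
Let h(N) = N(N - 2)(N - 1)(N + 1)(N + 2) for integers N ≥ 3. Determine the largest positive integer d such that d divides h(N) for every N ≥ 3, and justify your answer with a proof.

Computing the first values: h(3) = 120 and h(4) = 720; gcd(120, 720) = 120, so d ≤ 120.
We prove 120 | N(N - 2)(N - 1)(N + 1)(N + 2) for all N ≥ 3 by induction on N.
Base case (N = 3): h(3) = 120 = 120·(1), so 120 | h(3).
For the inductive step, assume it holds for an arbitrary k ≥ 3, i.e. 120 | h(k). Then
h(k+1) − h(k) = (k-1)·k·(k+1)·(k+2)·(k+3) − (k-2)·(k-1)·k·(k+1)·(k+2) = (k-1)·k·(k+1)·(k+2)·[(k+3) − (k-2)] = 5·(k-1)·k·(k+1)·(k+2). The product of 4 consecutive integers is divisible by (4)! = 24, so h(k+1) − h(k) is divisible by 5·24 = 120. By the inductive hypothesis 120 | h(k), hence 120 | h(k+1).
This completes the induction.
Therefore the largest such d is 120.

d = 120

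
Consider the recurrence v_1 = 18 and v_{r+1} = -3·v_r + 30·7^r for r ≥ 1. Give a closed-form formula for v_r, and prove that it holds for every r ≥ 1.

v_r = (-3)^r + 3·7^r

Computing the first terms: v_1 = 18, v_2 = 156, v_3 = 1002. This suggests v_r = (-3)^r + 3·7^r.
Base case (r = 1): the formula gives 18 = 18 = v_1.
Inductive step: suppose the statement holds for some m ≥ 1, so v_m = (-3)^m + 3·7^m.
Then v_{m+1} = -3·v_m + 30·7^m = -3·((-3)^m + 3·7^m) + 30·7^m = (-3)^(m + 1) + 3·7^(m + 1),
which is the claimed formula at r = m+1.
This completes the induction.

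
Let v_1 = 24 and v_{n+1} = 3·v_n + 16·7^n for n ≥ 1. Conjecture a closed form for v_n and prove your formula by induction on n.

v_n = -4·3^(n - 1) + 4·7^n

Computing the first terms: v_1 = 24, v_2 = 184, v_3 = 1336. This suggests v_n = -4·3^(n - 1) + 4·7^n.
For the base case n = 1: the formula gives 24 = 24 = v_1.
Inductive step: assume the claim holds for n = r, so v_r = -4·3^(r - 1) + 4·7^r.
Then v_{r+1} = 3·v_r + 16·7^r = 3·(-4·3^(r - 1) + 4·7^r) + 16·7^r = -4·3^r + 4·7^(r + 1) = -4·3^((r+1) - 1) + 4·7^(r+1),
which is the claimed formula at n = r+1.
This completes the induction.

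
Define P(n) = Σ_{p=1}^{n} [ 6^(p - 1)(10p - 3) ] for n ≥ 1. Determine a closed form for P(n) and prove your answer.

P(n) = 6^n(2n - 1) + 1

We claim P(n) = 6^n(2n - 1) + 1 for all n ≥ 1.
Base step (n = 1): P(1) = 7, and the closed form gives 7. They agree.
Inductive step: suppose the statement holds for some p ≥ 1, so P(p) = 6^p(2p - 1) + 1.
Then P(p+1) = P(p) + (6^p(10p + 7)) = (6^p(2p - 1) + 1) + (6^p(10p + 7)).
Simplifying, P(p+1) = 12·6^p·p + 6·6^p + 1 = 6^(p+1)(2(p+1) - 1) + 1,
which is the closed form with n = p+1.
Hence, by induction on n, the claim holds for every n ≥ 1.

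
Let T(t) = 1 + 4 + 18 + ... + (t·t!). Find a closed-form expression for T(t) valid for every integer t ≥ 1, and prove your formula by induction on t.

T(t) = (t + 1)t! - 1

We claim T(t) = (t + 1)t! - 1 for all t ≥ 1.
Base step (t = 1): T(1) = 1, and the closed form gives 1. They agree.
For the inductive step, assume it holds for an arbitrary p ≥ 1, so T(p) = (p + 1)p! - 1.
Then T(p+1) = T(p) + ((p + 1)(p + 1)!) = ((p + 1)p! - 1) + ((p + 1)(p + 1)!).
Simplifying, T(p+1) = ((p+1) + 1)(p+1)! - 1,
which is the closed form with t = p+1.
Hence, by induction on t, the claim holds for every t ≥ 1.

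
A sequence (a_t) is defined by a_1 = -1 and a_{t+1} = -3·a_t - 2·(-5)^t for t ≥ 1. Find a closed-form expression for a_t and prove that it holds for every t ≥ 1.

Computing the first terms: a_1 = -1, a_2 = 13, a_3 = -89. This suggests a_t = 4(-3)^(t - 1) + (-5)^t.
When t = 1: the formula gives -1 = -1 = a_1.
Inductive step: suppose the statement holds for some i ≥ 1, so a_i = 4(-3)^(i - 1) + (-5)^i.
Then a_{i+1} = -3·a_i - 2·(-5)^i = -3·(4(-3)^(i - 1) + (-5)^i) - 2·(-5)^i = 4(-3)^i + (-5)^(i + 1) = 4(-3)^((i+1) - 1) + (-5)^(i+1),
which is the claimed formula at t = i+1.
Hence, by induction on t, the claim holds for every t ≥ 1.

a_t = 4(-3)^(t - 1) + (-5)^t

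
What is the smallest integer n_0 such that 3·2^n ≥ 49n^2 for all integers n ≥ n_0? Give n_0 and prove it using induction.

n_0 = 11

At n = 10: 3072 < 4900, so the inequality fails and n_0 ≥ 11. We prove 3·2^n ≥ 49n^2 for all n ≥ 11.
Base case (n = 11): 3·2^n = 6144 and 49n^2 = 5929, so 6144 ≥ 5929.
Inductive step: assume the claim holds for n = j, so 3·2^j ≥ 49j^2.
Then 3·2^(j + 1) = 2·(3·2^j) ≥ 2·(49j^2).
Also, for j ≥ 11 we have 2·(49j^2) ≥ 49(j+1)^2, since 2 ≥ (1 + 1/j)^2 for all j ≥ 11.
Combining, 3·2^(j + 1) ≥ 49(j+1)^2.
By the principle of mathematical induction, the result holds for all n ≥ 11.
Hence the smallest such n_0 is 11.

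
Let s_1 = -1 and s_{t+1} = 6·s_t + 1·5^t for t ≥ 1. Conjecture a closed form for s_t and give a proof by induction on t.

Computing the first terms: s_1 = -1, s_2 = -1, s_3 = 19. This suggests s_t = -5^t + 4·6^(t - 1).
Base case (t = 1): the formula gives -1 = -1 = s_1.
Suppose the result is true for t = k, so s_k = -5^k + 4·6^(k - 1).
Then s_{k+1} = 6·s_k + 1·5^k = 6·(-5^k + 4·6^(k - 1)) + 1·5^k = -5^(k + 1) + 4·6^k = -5^(k+1) + 4·6^((k+1) - 1),
which is the claimed formula at t = k+1.
Hence, by induction on t, the claim holds for every t ≥ 1.

s_t = -5^t + 4·6^(t - 1)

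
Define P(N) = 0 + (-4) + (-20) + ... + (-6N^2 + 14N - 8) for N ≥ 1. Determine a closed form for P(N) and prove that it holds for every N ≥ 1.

We claim P(N) = -2N(N - 1)^2 for all N ≥ 1.
For the base case N = 1: P(1) = 0, and the closed form gives 0. They agree.
For the inductive step, assume it holds for an arbitrary i ≥ 1, so P(i) = 2i(-i^2 + 2i - 1).
Then P(i+1) = P(i) + (2i(-3i + 1)) = (2i(-i^2 + 2i - 1)) + (2i(-3i + 1)).
Simplifying, P(i+1) = -2i^2·(i + 1) = -2(i+1)((i+1) - 1)^2,
which is the closed form with N = i+1.
This completes the induction.

P(N) = -2N(N - 1)^2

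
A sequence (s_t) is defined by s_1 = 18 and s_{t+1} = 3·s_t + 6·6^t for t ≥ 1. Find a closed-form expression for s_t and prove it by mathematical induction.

s_t = 2·3^t + 2·6^t

Computing the first terms: s_1 = 18, s_2 = 90, s_3 = 486. This suggests s_t = 2·3^t + 2·6^t.
For the base case t = 1: the formula gives 18 = 18 = s_1.
Inductive step: suppose the statement holds for some i ≥ 1, so s_i = 2·3^i + 2·6^i.
Then s_{i+1} = 3·s_i + 6·6^i = 3·(2·3^i + 2·6^i) + 6·6^i = 2·3^(i + 1) + 2·6^(i + 1),
which is the claimed formula at t = i+1.
Hence, by induction on t, the claim holds for every t ≥ 1.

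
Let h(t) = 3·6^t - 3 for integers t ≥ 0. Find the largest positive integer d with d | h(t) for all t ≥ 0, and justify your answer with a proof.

d = 15

Computing the first values: h(0) = 0 and h(1) = 15; gcd(0, 15) = 15, so d ≤ 15.
We prove 15 | 3·6^t - 3 for all t ≥ 0 by induction on t.
When t = 0: h(0) = 0 = 15·(0), so 15 | h(0).
For the inductive step, assume it holds for an arbitrary i ≥ 0, i.e. 15 | h(i). Then
h(i+1) = 3·6^(i+1) - 3 = 6·(3·6^i - 3) + 15 = 6·h(i) + 15. The first term is divisible by 15 by the inductive hypothesis, and 15 is divisible by 15. Hence 15 | h(i+1).
By induction, the statement is established for all t ≥ 0.
Therefore the largest such d is 15.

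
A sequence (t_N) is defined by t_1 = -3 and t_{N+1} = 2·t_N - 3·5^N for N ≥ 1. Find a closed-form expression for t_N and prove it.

t_N = 2^N - 5^N

Computing the first terms: t_1 = -3, t_2 = -21, t_3 = -117. This suggests t_N = 2^N - 5^N.
Base step (N = 1): the formula gives -3 = -3 = t_1.
For the inductive step, assume it holds for an arbitrary i ≥ 1, so t_i = 2^i - 5^i.
Then t_{i+1} = 2·t_i - 3·5^i = 2·(2^i - 5^i) - 3·5^i = 2^(i + 1) - 5^(i + 1),
which is the claimed formula at N = i+1.
By the principle of mathematical induction, the result holds for all N ≥ 1.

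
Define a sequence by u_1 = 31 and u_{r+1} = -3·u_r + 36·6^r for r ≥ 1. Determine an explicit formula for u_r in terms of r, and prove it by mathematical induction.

Computing the first terms: u_1 = 31, u_2 = 123, u_3 = 927. This suggests u_r = 7(-3)^(r - 1) + 4·6^r.
For the base case r = 1: the formula gives 31 = 31 = u_1.
Inductive step: assume the claim holds for r = i, so u_i = 7(-3)^(i - 1) + 4·6^i.
Then u_{i+1} = -3·u_i + 36·6^i = -3·(7(-3)^(i - 1) + 4·6^i) + 36·6^i = 7(-3)^i + 4·6^(i + 1) = 7(-3)^((i+1) - 1) + 4·6^(i+1),
which is the claimed formula at r = i+1.
By the principle of mathematical induction, the result holds for all r ≥ 1.

u_r = 7(-3)^(r - 1) + 4·6^r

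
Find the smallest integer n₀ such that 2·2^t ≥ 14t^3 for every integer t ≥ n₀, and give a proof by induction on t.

n₀ = 15

At t = 14: 32768 < 38416, so the inequality fails and n₀ ≥ 15. We prove 2·2^t ≥ 14t^3 for all t ≥ 15.
When t = 15: 2·2^t = 65536 and 14t^3 = 47250, so 65536 ≥ 47250.
Inductive step: suppose the statement holds for some k ≥ 15, so 2·2^k ≥ 14k^3.
Then 2·2^(k + 1) = 2·(2·2^k) ≥ 2·(14k^3).
Also, for k ≥ 15 we have 2·(14k^3) ≥ 14(k+1)^3, since 2 ≥ (1 + 1/k)^3 for all k ≥ 15.
Combining, 2·2^(k + 1) ≥ 14(k+1)^3.
By the principle of mathematical induction, the result holds for all t ≥ 15.
Hence the smallest such n₀ is 15.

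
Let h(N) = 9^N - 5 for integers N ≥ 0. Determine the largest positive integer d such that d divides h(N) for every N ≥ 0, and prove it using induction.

d = 4

Computing the first values: h(0) = -4 and h(1) = 4; gcd(-4, 4) = 4, so d ≤ 4.
We prove 4 | 9^N - 5 for all N ≥ 0 by induction on N.
For the base case N = 0: h(0) = -4 = 4·(-1), so 4 | h(0).
For the inductive step, assume it holds for an arbitrary m ≥ 0, i.e. 4 | h(m). Then
h(m+1) = 9^(m+1) - 5 = 9·(9^m - 5) + 40 = 9·h(m) + 40. The first term is divisible by 4 by the inductive hypothesis, and 40 is divisible by 4. Hence 4 | h(m+1).
By induction, the statement is established for all N ≥ 0.
Therefore the largest such d is 4.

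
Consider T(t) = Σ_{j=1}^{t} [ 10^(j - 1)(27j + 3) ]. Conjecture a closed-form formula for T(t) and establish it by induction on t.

T(t) = 3·10^t·t

We claim T(t) = 3·10^t·t for all t ≥ 1.
Base case (t = 1): T(1) = 30, and the closed form gives 30. They agree.
Inductive step: assume the claim holds for t = j, so T(j) = 3·10^j·j.
Then T(j+1) = T(j) + (10^j(27j + 30)) = (3·10^j·j) + (10^j(27j + 30)).
Simplifying, T(j+1) = 30·10^j(j + 1) = 3·10^(j+1)·(j+1),
which is the closed form with t = j+1.
This completes the induction.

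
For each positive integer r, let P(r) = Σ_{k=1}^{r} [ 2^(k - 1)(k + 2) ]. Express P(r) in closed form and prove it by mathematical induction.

P(r) = 2^r(r + 1) - 1

We claim P(r) = 2^r(r + 1) - 1 for all r ≥ 1.
Base step (r = 1): P(1) = 3, and the closed form gives 3. They agree.
Inductive step: suppose the statement holds for some k ≥ 1, so P(k) = 2^k(k + 1) - 1.
Then P(k+1) = P(k) + (2^k(k + 3)) = (2^k(k + 1) - 1) + (2^k(k + 3)).
Simplifying, P(k+1) = 2^(k + 1)k + 2^(k + 2) - 1 = 2^(k+1)((k+1) + 1) - 1,
which is the closed form with r = k+1.
Hence, by induction on r, the claim holds for every r ≥ 1.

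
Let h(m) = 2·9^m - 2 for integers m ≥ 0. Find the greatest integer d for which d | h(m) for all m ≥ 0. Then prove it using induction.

Computing the first values: h(0) = 0 and h(1) = 16; gcd(0, 16) = 16, so d ≤ 16.
We prove 16 | 2·9^m - 2 for all m ≥ 0 by induction on m.
Base case (m = 0): h(0) = 0 = 16·(0), so 16 | h(0).
Inductive step: suppose the statement holds for some j ≥ 0, i.e. 16 | h(j). Then
h(j+1) = 2·9^(j+1) - 2 = 9·(2·9^j - 2) + 16 = 9·h(j) + 16. The first term is divisible by 16 by the inductive hypothesis, and 16 is divisible by 16. Hence 16 | h(j+1).
Hence, by induction on m, the claim holds for every m ≥ 0.
Therefore the largest such d is 16.

d = 16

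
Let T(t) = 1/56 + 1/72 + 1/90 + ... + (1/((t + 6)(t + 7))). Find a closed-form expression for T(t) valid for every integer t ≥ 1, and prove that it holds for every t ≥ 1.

T(t) = t/(7(t + 7))

We claim T(t) = t/(7(t + 7)) for all t ≥ 1.
Base step (t = 1): T(1) = 1/56, and the closed form gives 1/56. They agree.
Inductive step: assume the claim holds for t = k, so T(k) = k/(7(k + 7)).
Then T(k+1) = T(k) + (1/((k + 7)(k + 8))) = (k/(7(k + 7))) + (1/((k + 7)(k + 8))).
Simplifying, T(k+1) = (k + 1)/(7(k + 8)) = (k+1)/(7((k+1) + 7)),
which is the closed form with t = k+1.
By induction, the statement is established for all t ≥ 1.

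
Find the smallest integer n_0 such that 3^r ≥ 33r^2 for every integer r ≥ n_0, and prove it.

At r = 6: 729 < 1188, so the inequality fails and n_0 ≥ 7. We prove 3^r ≥ 33r^2 for all r ≥ 7.
Base case (r = 7): 3^r = 2187 and 33r^2 = 1617, so 2187 ≥ 1617.
Inductive step: assume the claim holds for r = m, so 3^m ≥ 33m^2.
Then 3^(m + 1) = 3·(3^m) ≥ 3·(33m^2).
Also, for m ≥ 7 we have 3·(33m^2) ≥ 33(m+1)^2, since 3 ≥ (1 + 1/m)^2 for all m ≥ 7.
Combining, 3^(m + 1) ≥ 33(m+1)^2.
Hence, by induction on r, the claim holds for every r ≥ 7.
Hence the smallest such n_0 is 7.

n_0 = 7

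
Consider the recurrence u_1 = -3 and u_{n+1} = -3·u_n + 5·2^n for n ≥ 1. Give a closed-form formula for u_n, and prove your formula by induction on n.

Computing the first terms: u_1 = -3, u_2 = 19, u_3 = -37. This suggests u_n = -5(-3)^(n - 1) + 2^n.
For the base case n = 1: the formula gives -3 = -3 = u_1.
Suppose the result is true for n = j, so u_j = -5(-3)^(j - 1) + 2^j.
Then u_{j+1} = -3·u_j + 5·2^j = -3·(-5(-3)^(j - 1) + 2^j) + 5·2^j = -5(-3)^j + 2^(j + 1) = -5(-3)^((j+1) - 1) + 2^(j+1),
which is the claimed formula at n = j+1.
Hence, by induction on n, the claim holds for every n ≥ 1.

u_n = -5(-3)^(n - 1) + 2^n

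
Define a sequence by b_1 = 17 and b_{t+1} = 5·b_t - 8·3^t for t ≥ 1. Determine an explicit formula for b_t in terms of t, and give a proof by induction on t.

Computing the first terms: b_1 = 17, b_2 = 61, b_3 = 233. This suggests b_t = 4·3^t + 5^t.
Base case (t = 1): the formula gives 17 = 17 = b_1.
Inductive step: suppose the statement holds for some r ≥ 1, so b_r = 4·3^r + 5^r.
Then b_{r+1} = 5·b_r - 8·3^r = 5·(4·3^r + 5^r) - 8·3^r = 4·3^(r + 1) + 5^(r + 1),
which is the claimed formula at t = r+1.
By the principle of mathematical induction, the result holds for all t ≥ 1.

b_t = 4·3^t + 5^t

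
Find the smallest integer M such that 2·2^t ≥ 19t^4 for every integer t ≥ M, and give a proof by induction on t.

M = 21

At t = 20: 2097152 < 3040000, so the inequality fails and M ≥ 21. We prove 2·2^t ≥ 19t^4 for all t ≥ 21.
Base case (t = 21): 2·2^t = 4194304 and 19t^4 = 3695139, so 4194304 ≥ 3695139.
Inductive step: suppose the statement holds for some i ≥ 21, so 2·2^i ≥ 19i^4.
Then 2·2^(i + 1) = 2·(2·2^i) ≥ 2·(19i^4).
Also, for i ≥ 21 we have 2·(19i^4) ≥ 19(i+1)^4, since 2 ≥ (1 + 1/i)^4 for all i ≥ 21.
Combining, 2·2^(i + 1) ≥ 19(i+1)^4.
This completes the induction.
Hence the smallest such M is 21.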